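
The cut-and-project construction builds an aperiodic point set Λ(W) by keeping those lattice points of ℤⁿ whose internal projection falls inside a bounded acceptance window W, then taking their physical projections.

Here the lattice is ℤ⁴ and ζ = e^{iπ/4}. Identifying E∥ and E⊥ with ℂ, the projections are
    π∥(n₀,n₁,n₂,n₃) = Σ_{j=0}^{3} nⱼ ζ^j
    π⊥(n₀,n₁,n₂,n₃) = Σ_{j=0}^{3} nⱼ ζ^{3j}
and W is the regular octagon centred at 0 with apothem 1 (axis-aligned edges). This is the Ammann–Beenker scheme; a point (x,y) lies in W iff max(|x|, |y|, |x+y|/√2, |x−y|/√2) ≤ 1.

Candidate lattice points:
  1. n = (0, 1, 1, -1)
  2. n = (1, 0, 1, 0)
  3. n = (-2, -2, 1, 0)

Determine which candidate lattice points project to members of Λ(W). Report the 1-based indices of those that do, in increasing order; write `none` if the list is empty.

Internal map: ζ^{3j} for j=0..3 gives (1,0), (−√2/2,√2/2), (0,−1), (√2/2,√2/2).
#1 (0, 1, 1, -1): internal (-1.4142, -1.0000); octagon support 1.7071 vs apothem 1 → ∉ W
#2 (1, 0, 1, 0): internal (1.0000, -1.0000); octagon support 1.4142 vs apothem 1 → ∉ W
#3 (-2, -2, 1, 0): internal (-0.5858, -2.4142); octagon support 2.4142 vs apothem 1 → ∉ W

none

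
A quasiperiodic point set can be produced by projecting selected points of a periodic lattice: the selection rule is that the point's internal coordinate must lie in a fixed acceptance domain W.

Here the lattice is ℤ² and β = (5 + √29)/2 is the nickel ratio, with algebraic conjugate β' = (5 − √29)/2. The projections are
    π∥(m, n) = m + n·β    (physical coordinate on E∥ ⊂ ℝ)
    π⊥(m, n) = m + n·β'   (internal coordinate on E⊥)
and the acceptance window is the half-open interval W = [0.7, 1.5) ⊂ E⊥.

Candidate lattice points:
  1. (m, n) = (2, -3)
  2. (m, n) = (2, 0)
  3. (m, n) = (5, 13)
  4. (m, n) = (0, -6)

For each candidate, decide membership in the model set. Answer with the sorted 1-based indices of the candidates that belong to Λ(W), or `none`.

Numerically β ≈ 5.192582 and β' = −1/β ≈ -0.192582.
#1 (2,-3): internal coord 2 + (-3)·β' = +2.577747; +2.577747 ∉ [0.7, 1.5) → out
#2 (2,0): internal coord 2 + (0)·β' = +2.000000; +2.000000 ∉ [0.7, 1.5) → out
#3 (5,13): internal coord 5 + (13)·β' = +2.496429; +2.496429 ∉ [0.7, 1.5) → out
#4 (0,-6): internal coord 0 + (-6)·β' = +1.155494; +1.155494 ∈ [0.7, 1.5) → IN Λ

4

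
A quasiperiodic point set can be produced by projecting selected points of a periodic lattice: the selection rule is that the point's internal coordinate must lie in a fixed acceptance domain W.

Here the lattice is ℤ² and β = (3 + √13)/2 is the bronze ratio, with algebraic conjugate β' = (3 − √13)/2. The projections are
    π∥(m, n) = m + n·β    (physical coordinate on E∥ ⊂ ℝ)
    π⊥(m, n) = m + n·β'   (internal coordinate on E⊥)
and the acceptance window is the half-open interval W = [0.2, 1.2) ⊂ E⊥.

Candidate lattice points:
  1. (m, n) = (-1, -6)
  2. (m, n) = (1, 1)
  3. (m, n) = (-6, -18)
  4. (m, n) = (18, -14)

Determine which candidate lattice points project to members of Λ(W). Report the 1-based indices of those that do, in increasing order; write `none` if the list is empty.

1, 2

Compute β' = (3−√13)/2 = -0.3028, so π⊥(m,n) = m -0.3028·n.
[1] lift (-1,-6): star map gives 0.8167; window check 0.2 ≤ 0.8167 < 1.2 is true → IN Λ
[2] lift (1,1): star map gives 0.6972; window check 0.2 ≤ 0.6972 < 1.2 is true → IN Λ
[3] lift (-6,-18): star map gives -0.5500; window check 0.2 ≤ -0.5500 < 1.2 is false → out
[4] lift (18,-14): star map gives 22.2389; window check 0.2 ≤ 22.2389 < 1.2 is false → out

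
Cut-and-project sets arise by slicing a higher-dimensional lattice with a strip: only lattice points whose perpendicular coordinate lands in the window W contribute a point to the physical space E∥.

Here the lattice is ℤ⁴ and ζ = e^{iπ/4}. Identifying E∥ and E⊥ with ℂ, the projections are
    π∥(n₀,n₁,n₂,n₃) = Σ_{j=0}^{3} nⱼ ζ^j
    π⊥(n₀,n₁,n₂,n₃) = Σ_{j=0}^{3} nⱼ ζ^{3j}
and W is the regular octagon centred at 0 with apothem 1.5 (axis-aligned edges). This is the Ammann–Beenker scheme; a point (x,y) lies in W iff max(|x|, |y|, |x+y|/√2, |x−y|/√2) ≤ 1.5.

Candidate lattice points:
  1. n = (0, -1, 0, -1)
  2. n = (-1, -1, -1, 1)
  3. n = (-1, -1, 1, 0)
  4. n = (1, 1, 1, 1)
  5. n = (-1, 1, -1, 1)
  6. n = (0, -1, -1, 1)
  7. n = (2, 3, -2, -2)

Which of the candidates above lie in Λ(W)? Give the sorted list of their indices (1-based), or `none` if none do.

1, 2, 4

Internal map: ζ^{3j} for j=0..3 gives (1,0), (−√2/2,√2/2), (0,−1), (√2/2,√2/2).
#1 (0, -1, 0, -1): internal (0.0000, -1.4142); octagon support 1.4142 vs apothem 1.5 → ∈ W
#2 (-1, -1, -1, 1): internal (0.4142, 1.0000); octagon support 1.0000 vs apothem 1.5 → ∈ W
#3 (-1, -1, 1, 0): internal (-0.2929, -1.7071); octagon support 1.7071 vs apothem 1.5 → ∉ W
#4 (1, 1, 1, 1): internal (1.0000, 0.4142); octagon support 1.0000 vs apothem 1.5 → ∈ W
#5 (-1, 1, -1, 1): internal (-1.0000, 2.4142); octagon support 2.4142 vs apothem 1.5 → ∉ W
#6 (0, -1, -1, 1): internal (1.4142, 1.0000); octagon support 1.7071 vs apothem 1.5 → ∉ W
#7 (2, 3, -2, -2): internal (-1.5355, 2.7071); octagon support 3.0000 vs apothem 1.5 → ∉ W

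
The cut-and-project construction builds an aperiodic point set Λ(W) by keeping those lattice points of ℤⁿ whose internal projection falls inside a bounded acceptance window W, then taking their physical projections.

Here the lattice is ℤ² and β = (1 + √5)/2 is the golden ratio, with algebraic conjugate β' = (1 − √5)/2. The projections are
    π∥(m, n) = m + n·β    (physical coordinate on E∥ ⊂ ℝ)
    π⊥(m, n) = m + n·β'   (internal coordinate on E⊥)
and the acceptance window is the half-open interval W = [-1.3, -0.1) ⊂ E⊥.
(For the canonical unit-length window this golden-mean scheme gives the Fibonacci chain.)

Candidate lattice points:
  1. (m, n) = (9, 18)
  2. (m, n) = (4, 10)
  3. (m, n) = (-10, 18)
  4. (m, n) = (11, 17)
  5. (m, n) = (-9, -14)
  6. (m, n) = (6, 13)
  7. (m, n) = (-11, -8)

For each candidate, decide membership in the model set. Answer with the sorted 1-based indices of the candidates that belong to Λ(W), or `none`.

Numerically β ≈ 1.6180 and β' = −1/β ≈ -0.6180.
candidate 1: (m,n)=(9,18) → π∥ = 9+18·β ≈ 38.1246, π⊥ = 9+18·β' ≈ -2.1246 ∉ [-1.3, -0.1) ⇒ out
candidate 2: (m,n)=(4,10) → π∥ = 4+10·β ≈ 20.1803, π⊥ = 4+10·β' ≈ -2.1803 ∉ [-1.3, -0.1) ⇒ out
candidate 3: (m,n)=(-10,18) → π∥ = -10+18·β ≈ 19.1246, π⊥ = -10+18·β' ≈ -21.1246 ∉ [-1.3, -0.1) ⇒ out
candidate 4: (m,n)=(11,17) → π∥ = 11+17·β ≈ 38.5066, π⊥ = 11+17·β' ≈ 0.4934 ∉ [-1.3, -0.1) ⇒ out
candidate 5: (m,n)=(-9,-14) → π∥ = -9-14·β ≈ -31.6525, π⊥ = -9-14·β' ≈ -0.3475 ∈ [-1.3, -0.1) ⇒ IN Λ
candidate 6: (m,n)=(6,13) → π∥ = 6+13·β ≈ 27.0344, π⊥ = 6+13·β' ≈ -2.0344 ∉ [-1.3, -0.1) ⇒ out
candidate 7: (m,n)=(-11,-8) → π∥ = -11-8·β ≈ -23.9443, π⊥ = -11-8·β' ≈ -6.0557 ∉ [-1.3, -0.1) ⇒ out

5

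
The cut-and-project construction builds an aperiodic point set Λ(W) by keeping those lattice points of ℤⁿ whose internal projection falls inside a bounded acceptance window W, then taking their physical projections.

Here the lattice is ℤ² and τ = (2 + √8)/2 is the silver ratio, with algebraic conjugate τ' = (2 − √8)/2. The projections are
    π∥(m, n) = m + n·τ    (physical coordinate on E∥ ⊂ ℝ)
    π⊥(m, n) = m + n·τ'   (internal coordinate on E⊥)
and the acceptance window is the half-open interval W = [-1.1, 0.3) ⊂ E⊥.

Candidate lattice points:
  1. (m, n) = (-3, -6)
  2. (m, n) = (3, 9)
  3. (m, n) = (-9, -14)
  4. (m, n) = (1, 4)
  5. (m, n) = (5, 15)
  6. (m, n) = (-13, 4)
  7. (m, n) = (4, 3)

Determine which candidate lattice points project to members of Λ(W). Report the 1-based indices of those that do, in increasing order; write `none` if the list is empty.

1, 2, 4

Compute τ' = (2−√8)/2 = -0.414214, so π⊥(m,n) = m -0.414214·n.
#1 (-3,-6): internal coord -3 + (-6)·τ' = -0.514719; -0.514719 ∈ [-1.1, 0.3) → IN Λ
#2 (3,9): internal coord 3 + (9)·τ' = -0.727922; -0.727922 ∈ [-1.1, 0.3) → IN Λ
#3 (-9,-14): internal coord -9 + (-14)·τ' = -3.201010; -3.201010 ∉ [-1.1, 0.3) → out
#4 (1,4): internal coord 1 + (4)·τ' = -0.656854; -0.656854 ∈ [-1.1, 0.3) → IN Λ
#5 (5,15): internal coord 5 + (15)·τ' = -1.213203; -1.213203 ∉ [-1.1, 0.3) → out
#6 (-13,4): internal coord -13 + (4)·τ' = -14.656854; -14.656854 ∉ [-1.1, 0.3) → out
#7 (4,3): internal coord 4 + (3)·τ' = +2.757359; +2.757359 ∉ [-1.1, 0.3) → out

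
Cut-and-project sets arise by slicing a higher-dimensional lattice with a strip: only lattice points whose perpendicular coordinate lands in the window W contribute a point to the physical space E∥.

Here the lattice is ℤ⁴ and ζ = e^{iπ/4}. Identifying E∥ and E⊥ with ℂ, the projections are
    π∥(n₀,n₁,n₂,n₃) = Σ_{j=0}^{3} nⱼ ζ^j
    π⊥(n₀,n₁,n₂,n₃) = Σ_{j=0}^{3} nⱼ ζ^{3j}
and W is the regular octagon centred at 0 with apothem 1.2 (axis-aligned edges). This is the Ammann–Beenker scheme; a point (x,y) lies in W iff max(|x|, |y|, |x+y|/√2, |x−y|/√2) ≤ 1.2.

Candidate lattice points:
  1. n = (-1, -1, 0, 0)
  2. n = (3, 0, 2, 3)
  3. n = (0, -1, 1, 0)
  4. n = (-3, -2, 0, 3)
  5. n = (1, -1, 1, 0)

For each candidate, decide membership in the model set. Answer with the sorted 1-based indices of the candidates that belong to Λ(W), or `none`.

1, 4

Internal map: ζ^{3j} for j=0..3 gives (1,0), (−√2/2,√2/2), (0,−1), (√2/2,√2/2).
#1 (-1, -1, 0, 0): internal (-0.292893, -0.707107); octagon support 0.707107 vs apothem 1.2 → ∈ W
#2 (3, 0, 2, 3): internal (5.121320, 0.121320); octagon support 5.121320 vs apothem 1.2 → ∉ W
#3 (0, -1, 1, 0): internal (0.707107, -1.707107); octagon support 1.707107 vs apothem 1.2 → ∉ W
#4 (-3, -2, 0, 3): internal (0.535534, 0.707107); octagon support 0.878680 vs apothem 1.2 → ∈ W
#5 (1, -1, 1, 0): internal (1.707107, -1.707107); octagon support 2.414214 vs apothem 1.2 → ∉ W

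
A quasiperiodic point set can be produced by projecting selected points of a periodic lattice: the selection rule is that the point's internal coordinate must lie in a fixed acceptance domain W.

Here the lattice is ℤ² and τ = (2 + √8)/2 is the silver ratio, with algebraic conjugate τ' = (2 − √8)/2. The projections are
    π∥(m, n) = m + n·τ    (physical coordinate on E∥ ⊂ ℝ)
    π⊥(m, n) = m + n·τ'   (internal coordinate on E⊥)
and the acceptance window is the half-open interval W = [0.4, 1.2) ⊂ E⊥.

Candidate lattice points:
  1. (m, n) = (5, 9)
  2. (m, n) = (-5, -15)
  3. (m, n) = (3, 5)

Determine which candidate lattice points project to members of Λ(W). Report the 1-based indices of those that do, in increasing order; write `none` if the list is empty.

3

Compute τ' = (2−√8)/2 = -0.41421, so π⊥(m,n) = m -0.41421·n.
candidate 1: (m,n)=(5,9) → π∥ = 5+9·τ ≈ 26.72792, π⊥ = 5+9·τ' ≈ 1.27208 ∉ [0.4, 1.2) ⇒ out
candidate 2: (m,n)=(-5,-15) → π∥ = -5-15·τ ≈ -41.21320, π⊥ = -5-15·τ' ≈ 1.21320 ∉ [0.4, 1.2) ⇒ out
candidate 3: (m,n)=(3,5) → π∥ = 3+5·τ ≈ 15.07107, π⊥ = 3+5·τ' ≈ 0.92893 ∈ [0.4, 1.2) ⇒ IN Λ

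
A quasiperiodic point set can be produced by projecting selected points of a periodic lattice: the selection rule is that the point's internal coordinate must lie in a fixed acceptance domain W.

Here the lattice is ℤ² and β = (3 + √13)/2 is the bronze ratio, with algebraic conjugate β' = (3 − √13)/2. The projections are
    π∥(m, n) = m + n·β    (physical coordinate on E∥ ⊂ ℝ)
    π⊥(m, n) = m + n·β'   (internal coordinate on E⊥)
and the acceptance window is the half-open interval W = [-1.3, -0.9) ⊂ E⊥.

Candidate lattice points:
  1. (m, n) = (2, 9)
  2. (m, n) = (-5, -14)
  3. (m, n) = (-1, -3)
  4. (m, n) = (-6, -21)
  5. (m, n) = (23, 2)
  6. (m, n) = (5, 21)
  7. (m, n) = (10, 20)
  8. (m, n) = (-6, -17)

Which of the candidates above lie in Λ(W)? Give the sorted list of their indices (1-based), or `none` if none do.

none

β' = (3−√13)/2 ≈ -0.302776.
candidate 1: (m,n)=(2,9) → π∥ = 2+9·β ≈ 31.724981, π⊥ = 2+9·β' ≈ -0.724981 ∉ [-1.3, -0.9) ⇒ out
candidate 2: (m,n)=(-5,-14) → π∥ = -5-14·β ≈ -51.238859, π⊥ = -5-14·β' ≈ -0.761141 ∉ [-1.3, -0.9) ⇒ out
candidate 3: (m,n)=(-1,-3) → π∥ = -1-3·β ≈ -10.908327, π⊥ = -1-3·β' ≈ -0.091673 ∉ [-1.3, -0.9) ⇒ out
candidate 4: (m,n)=(-6,-21) → π∥ = -6-21·β ≈ -75.358288, π⊥ = -6-21·β' ≈ 0.358288 ∉ [-1.3, -0.9) ⇒ out
candidate 5: (m,n)=(23,2) → π∥ = 23+2·β ≈ 29.605551, π⊥ = 23+2·β' ≈ 22.394449 ∉ [-1.3, -0.9) ⇒ out
candidate 6: (m,n)=(5,21) → π∥ = 5+21·β ≈ 74.358288, π⊥ = 5+21·β' ≈ -1.358288 ∉ [-1.3, -0.9) ⇒ out
candidate 7: (m,n)=(10,20) → π∥ = 10+20·β ≈ 76.055513, π⊥ = 10+20·β' ≈ 3.944487 ∉ [-1.3, -0.9) ⇒ out
candidate 8: (m,n)=(-6,-17) → π∥ = -6-17·β ≈ -62.147186, π⊥ = -6-17·β' ≈ -0.852814 ∉ [-1.3, -0.9) ⇒ out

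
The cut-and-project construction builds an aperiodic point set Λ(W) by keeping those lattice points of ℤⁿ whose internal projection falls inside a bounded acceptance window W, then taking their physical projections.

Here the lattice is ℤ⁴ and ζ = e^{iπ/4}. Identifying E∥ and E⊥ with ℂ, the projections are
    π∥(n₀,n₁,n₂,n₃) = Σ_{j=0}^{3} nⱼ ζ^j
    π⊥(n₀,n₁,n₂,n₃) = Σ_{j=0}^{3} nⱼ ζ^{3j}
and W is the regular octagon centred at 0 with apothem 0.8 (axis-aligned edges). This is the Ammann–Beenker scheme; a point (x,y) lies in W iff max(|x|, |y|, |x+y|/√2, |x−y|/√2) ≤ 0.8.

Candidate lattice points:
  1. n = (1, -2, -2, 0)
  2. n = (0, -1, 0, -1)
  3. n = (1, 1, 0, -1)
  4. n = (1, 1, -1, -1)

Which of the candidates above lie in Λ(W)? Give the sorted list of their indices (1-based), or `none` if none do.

π⊥(n) = n₀ + n₁ζ³ + n₂ζ⁶ + n₃ζ⁹ where ζ = e^{iπ/4}.
candidate 1: n = (1, -2, -2, 0) → π⊥ ≈ (+2.4142, +0.5858); max(|x|,|y|,|x±y|/√2) = 2.4142 > 0.8 ⇒ ∉ W
candidate 2: n = (0, -1, 0, -1) → π⊥ ≈ (+0.0000, -1.4142); max(|x|,|y|,|x±y|/√2) = 1.4142 > 0.8 ⇒ ∉ W
candidate 3: n = (1, 1, 0, -1) → π⊥ ≈ (-0.4142, +0.0000); max(|x|,|y|,|x±y|/√2) = 0.4142 ≤ 0.8 ⇒ ∈ W
candidate 4: n = (1, 1, -1, -1) → π⊥ ≈ (-0.4142, +1.0000); max(|x|,|y|,|x±y|/√2) = 1.0000 > 0.8 ⇒ ∉ W

3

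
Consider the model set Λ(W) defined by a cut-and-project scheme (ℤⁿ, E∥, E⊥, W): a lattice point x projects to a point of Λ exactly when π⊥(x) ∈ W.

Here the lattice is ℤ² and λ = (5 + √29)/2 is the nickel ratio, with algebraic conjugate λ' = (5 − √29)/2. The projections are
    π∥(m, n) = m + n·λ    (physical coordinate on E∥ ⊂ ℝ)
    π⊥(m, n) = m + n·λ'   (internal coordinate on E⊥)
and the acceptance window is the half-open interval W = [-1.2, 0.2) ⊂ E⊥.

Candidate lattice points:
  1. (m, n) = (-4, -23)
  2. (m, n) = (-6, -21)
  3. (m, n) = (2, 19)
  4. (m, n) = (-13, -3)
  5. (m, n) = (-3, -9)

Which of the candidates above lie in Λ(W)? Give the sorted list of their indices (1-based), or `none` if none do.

none

Numerically λ ≈ 5.19258 and λ' = −1/λ ≈ -0.19258.
[1] lift (-4,-23): star map gives 0.42940; window check -1.2 ≤ 0.42940 < 0.2 is false → out
[2] lift (-6,-21): star map gives -1.95577; window check -1.2 ≤ -1.95577 < 0.2 is false → out
[3] lift (2,19): star map gives -1.65907; window check -1.2 ≤ -1.65907 < 0.2 is false → out
[4] lift (-13,-3): star map gives -12.42225; window check -1.2 ≤ -12.42225 < 0.2 is false → out
[5] lift (-3,-9): star map gives -1.26676; window check -1.2 ≤ -1.26676 < 0.2 is false → out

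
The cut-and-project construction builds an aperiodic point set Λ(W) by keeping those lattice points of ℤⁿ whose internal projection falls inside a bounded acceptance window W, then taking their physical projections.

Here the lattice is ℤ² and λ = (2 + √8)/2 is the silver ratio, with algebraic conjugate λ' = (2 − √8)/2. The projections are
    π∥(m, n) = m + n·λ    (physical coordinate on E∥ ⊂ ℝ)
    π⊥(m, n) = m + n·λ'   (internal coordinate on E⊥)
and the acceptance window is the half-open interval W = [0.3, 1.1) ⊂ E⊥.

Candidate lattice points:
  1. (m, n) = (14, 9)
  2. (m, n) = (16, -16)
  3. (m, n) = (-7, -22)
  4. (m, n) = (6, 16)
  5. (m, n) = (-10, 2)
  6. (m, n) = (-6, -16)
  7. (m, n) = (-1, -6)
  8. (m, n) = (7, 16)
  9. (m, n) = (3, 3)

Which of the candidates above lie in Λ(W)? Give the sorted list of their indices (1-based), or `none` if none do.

6, 8

Compute λ' = (2−√8)/2 = -0.414214, so π⊥(m,n) = m -0.414214·n.
candidate 1: (m,n)=(14,9) → π∥ = 14+9·λ ≈ 35.727922, π⊥ = 14+9·λ' ≈ 10.272078 ∉ [0.3, 1.1) ⇒ out
candidate 2: (m,n)=(16,-16) → π∥ = 16-16·λ ≈ -22.627417, π⊥ = 16-16·λ' ≈ 22.627417 ∉ [0.3, 1.1) ⇒ out
candidate 3: (m,n)=(-7,-22) → π∥ = -7-22·λ ≈ -60.112698, π⊥ = -7-22·λ' ≈ 2.112698 ∉ [0.3, 1.1) ⇒ out
candidate 4: (m,n)=(6,16) → π∥ = 6+16·λ ≈ 44.627417, π⊥ = 6+16·λ' ≈ -0.627417 ∉ [0.3, 1.1) ⇒ out
candidate 5: (m,n)=(-10,2) → π∥ = -10+2·λ ≈ -5.171573, π⊥ = -10+2·λ' ≈ -10.828427 ∉ [0.3, 1.1) ⇒ out
candidate 6: (m,n)=(-6,-16) → π∥ = -6-16·λ ≈ -44.627417, π⊥ = -6-16·λ' ≈ 0.627417 ∈ [0.3, 1.1) ⇒ IN Λ
candidate 7: (m,n)=(-1,-6) → π∥ = -1-6·λ ≈ -15.485281, π⊥ = -1-6·λ' ≈ 1.485281 ∉ [0.3, 1.1) ⇒ out
candidate 8: (m,n)=(7,16) → π∥ = 7+16·λ ≈ 45.627417, π⊥ = 7+16·λ' ≈ 0.372583 ∈ [0.3, 1.1) ⇒ IN Λ
candidate 9: (m,n)=(3,3) → π∥ = 3+3·λ ≈ 10.242641, π⊥ = 3+3·λ' ≈ 1.757359 ∉ [0.3, 1.1) ⇒ out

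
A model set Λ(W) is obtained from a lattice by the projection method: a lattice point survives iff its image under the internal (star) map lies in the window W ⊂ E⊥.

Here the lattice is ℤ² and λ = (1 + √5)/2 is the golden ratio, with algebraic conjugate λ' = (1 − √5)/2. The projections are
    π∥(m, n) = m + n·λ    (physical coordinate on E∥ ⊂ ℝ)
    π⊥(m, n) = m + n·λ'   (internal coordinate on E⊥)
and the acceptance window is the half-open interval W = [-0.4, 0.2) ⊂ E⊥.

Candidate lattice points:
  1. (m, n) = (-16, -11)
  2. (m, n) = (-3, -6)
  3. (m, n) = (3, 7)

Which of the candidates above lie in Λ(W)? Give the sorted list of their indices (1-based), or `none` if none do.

Compute λ' = (1−√5)/2 = -0.61803, so π⊥(m,n) = m -0.61803·n.
#1 (-16,-11): internal coord -16 + (-11)·λ' = -9.20163; -9.20163 ∉ [-0.4, 0.2) → out
#2 (-3,-6): internal coord -3 + (-6)·λ' = +0.70820; +0.70820 ∉ [-0.4, 0.2) → out
#3 (3,7): internal coord 3 + (7)·λ' = -1.32624; -1.32624 ∉ [-0.4, 0.2) → out

none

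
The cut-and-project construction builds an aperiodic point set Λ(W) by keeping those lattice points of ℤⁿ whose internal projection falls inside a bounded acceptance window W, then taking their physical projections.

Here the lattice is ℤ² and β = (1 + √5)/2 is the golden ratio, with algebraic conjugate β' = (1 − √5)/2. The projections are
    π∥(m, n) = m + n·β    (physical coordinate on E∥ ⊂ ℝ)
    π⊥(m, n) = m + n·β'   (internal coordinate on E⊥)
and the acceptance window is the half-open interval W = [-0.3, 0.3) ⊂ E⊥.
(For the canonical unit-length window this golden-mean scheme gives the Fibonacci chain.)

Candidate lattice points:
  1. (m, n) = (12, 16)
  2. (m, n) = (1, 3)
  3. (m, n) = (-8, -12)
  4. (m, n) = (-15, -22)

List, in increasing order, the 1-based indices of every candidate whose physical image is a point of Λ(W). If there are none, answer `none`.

Compute β' = (1−√5)/2 = -0.618034, so π⊥(m,n) = m -0.618034·n.
#1 (12,16): internal coord 12 + (16)·β' = +2.111456; +2.111456 ∉ [-0.3, 0.3) → out
#2 (1,3): internal coord 1 + (3)·β' = -0.854102; -0.854102 ∉ [-0.3, 0.3) → out
#3 (-8,-12): internal coord -8 + (-12)·β' = -0.583592; -0.583592 ∉ [-0.3, 0.3) → out
#4 (-15,-22): internal coord -15 + (-22)·β' = -1.403252; -1.403252 ∉ [-0.3, 0.3) → out

none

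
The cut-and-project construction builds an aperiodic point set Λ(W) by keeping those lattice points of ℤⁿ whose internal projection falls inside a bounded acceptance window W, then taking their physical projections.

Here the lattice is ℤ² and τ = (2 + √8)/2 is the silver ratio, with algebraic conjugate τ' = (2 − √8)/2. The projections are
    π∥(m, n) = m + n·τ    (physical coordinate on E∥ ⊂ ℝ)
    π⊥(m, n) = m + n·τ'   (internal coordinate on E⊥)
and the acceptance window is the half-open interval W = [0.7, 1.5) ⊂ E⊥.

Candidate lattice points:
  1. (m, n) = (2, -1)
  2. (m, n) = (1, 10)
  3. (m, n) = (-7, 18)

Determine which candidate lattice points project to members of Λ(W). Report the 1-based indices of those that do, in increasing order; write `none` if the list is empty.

τ' = (2−√8)/2 ≈ -0.414214.
candidate 1: (m,n)=(2,-1) → π∥ = 2-1·τ ≈ -0.414214, π⊥ = 2-1·τ' ≈ 2.414214 ∉ [0.7, 1.5) ⇒ out
candidate 2: (m,n)=(1,10) → π∥ = 1+10·τ ≈ 25.142136, π⊥ = 1+10·τ' ≈ -3.142136 ∉ [0.7, 1.5) ⇒ out
candidate 3: (m,n)=(-7,18) → π∥ = -7+18·τ ≈ 36.455844, π⊥ = -7+18·τ' ≈ -14.455844 ∉ [0.7, 1.5) ⇒ out

none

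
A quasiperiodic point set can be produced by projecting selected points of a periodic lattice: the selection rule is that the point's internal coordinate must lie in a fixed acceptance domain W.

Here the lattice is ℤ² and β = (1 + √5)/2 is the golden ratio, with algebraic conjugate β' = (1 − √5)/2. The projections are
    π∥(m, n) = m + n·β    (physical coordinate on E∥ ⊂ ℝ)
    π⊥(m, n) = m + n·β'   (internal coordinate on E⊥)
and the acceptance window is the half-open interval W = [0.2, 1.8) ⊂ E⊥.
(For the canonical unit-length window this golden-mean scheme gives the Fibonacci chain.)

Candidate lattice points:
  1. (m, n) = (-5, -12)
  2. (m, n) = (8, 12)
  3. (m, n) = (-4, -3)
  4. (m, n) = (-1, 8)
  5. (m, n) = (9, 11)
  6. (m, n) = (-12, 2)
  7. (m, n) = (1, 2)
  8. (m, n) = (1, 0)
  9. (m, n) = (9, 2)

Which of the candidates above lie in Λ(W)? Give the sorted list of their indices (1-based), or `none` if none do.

Compute β' = (1−√5)/2 = -0.6180, so π⊥(m,n) = m -0.6180·n.
[1] lift (-5,-12): star map gives 2.4164; window check 0.2 ≤ 2.4164 < 1.8 is false → out
[2] lift (8,12): star map gives 0.5836; window check 0.2 ≤ 0.5836 < 1.8 is true → IN Λ
[3] lift (-4,-3): star map gives -2.1459; window check 0.2 ≤ -2.1459 < 1.8 is false → out
[4] lift (-1,8): star map gives -5.9443; window check 0.2 ≤ -5.9443 < 1.8 is false → out
[5] lift (9,11): star map gives 2.2016; window check 0.2 ≤ 2.2016 < 1.8 is false → out
[6] lift (-12,2): star map gives -13.2361; window check 0.2 ≤ -13.2361 < 1.8 is false → out
[7] lift (1,2): star map gives -0.2361; window check 0.2 ≤ -0.2361 < 1.8 is false → out
[8] lift (1,0): star map gives 1.0000; window check 0.2 ≤ 1.0000 < 1.8 is true → IN Λ
[9] lift (9,2): star map gives 7.7639; window check 0.2 ≤ 7.7639 < 1.8 is false → out

2, 8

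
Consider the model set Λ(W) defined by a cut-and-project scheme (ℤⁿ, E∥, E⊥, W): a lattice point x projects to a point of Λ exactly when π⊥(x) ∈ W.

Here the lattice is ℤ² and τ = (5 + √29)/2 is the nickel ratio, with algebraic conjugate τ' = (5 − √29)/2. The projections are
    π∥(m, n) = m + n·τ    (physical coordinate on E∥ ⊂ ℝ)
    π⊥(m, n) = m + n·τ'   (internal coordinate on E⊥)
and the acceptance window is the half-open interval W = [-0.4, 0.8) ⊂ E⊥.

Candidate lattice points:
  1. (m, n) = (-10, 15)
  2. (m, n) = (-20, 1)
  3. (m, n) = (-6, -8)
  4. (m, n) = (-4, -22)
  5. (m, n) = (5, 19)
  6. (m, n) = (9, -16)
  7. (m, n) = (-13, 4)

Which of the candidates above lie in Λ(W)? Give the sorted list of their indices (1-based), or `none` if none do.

Compute τ' = (5−√29)/2 = -0.1926, so π⊥(m,n) = m -0.1926·n.
#1 (-10,15): internal coord -10 + (15)·τ' = -12.8887; -12.8887 ∉ [-0.4, 0.8) → out
#2 (-20,1): internal coord -20 + (1)·τ' = -20.1926; -20.1926 ∉ [-0.4, 0.8) → out
#3 (-6,-8): internal coord -6 + (-8)·τ' = -4.4593; -4.4593 ∉ [-0.4, 0.8) → out
#4 (-4,-22): internal coord -4 + (-22)·τ' = +0.2368; +0.2368 ∈ [-0.4, 0.8) → IN Λ
#5 (5,19): internal coord 5 + (19)·τ' = +1.3409; +1.3409 ∉ [-0.4, 0.8) → out
#6 (9,-16): internal coord 9 + (-16)·τ' = +12.0813; +12.0813 ∉ [-0.4, 0.8) → out
#7 (-13,4): internal coord -13 + (4)·τ' = -13.7703; -13.7703 ∉ [-0.4, 0.8) → out

4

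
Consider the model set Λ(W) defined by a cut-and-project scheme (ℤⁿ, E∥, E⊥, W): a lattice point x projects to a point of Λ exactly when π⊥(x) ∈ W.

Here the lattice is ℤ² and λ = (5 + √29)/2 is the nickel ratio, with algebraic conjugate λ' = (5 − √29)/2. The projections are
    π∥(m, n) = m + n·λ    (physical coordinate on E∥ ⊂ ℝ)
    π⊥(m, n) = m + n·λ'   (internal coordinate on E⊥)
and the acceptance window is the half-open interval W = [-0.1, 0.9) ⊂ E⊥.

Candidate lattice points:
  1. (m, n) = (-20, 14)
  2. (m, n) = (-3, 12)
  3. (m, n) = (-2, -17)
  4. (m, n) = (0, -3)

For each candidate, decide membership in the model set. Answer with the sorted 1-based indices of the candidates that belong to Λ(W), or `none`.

Compute λ' = (5−√29)/2 = -0.192582, so π⊥(m,n) = m -0.192582·n.
[1] lift (-20,14): star map gives -22.696154; window check -0.1 ≤ -22.696154 < 0.9 is false → out
[2] lift (-3,12): star map gives -5.310989; window check -0.1 ≤ -5.310989 < 0.9 is false → out
[3] lift (-2,-17): star map gives 1.273901; window check -0.1 ≤ 1.273901 < 0.9 is false → out
[4] lift (0,-3): star map gives 0.577747; window check -0.1 ≤ 0.577747 < 0.9 is true → IN Λ

4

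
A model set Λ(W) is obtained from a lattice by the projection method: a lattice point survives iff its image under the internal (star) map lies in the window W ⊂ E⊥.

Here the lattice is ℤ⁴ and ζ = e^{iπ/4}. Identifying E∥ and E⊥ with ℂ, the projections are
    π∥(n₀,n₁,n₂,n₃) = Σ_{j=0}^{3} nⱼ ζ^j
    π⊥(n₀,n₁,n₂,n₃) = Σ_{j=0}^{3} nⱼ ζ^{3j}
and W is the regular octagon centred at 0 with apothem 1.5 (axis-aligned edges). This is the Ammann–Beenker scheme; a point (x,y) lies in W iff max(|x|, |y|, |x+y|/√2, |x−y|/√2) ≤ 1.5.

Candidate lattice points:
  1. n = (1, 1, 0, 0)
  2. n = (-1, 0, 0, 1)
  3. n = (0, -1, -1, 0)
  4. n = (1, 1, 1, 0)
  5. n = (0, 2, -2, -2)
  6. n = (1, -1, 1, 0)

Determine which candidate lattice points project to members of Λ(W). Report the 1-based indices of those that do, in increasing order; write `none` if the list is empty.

π⊥(n) = n₀ + n₁ζ³ + n₂ζ⁶ + n₃ζ⁹ where ζ = e^{iπ/4}.
candidate 1: n = (1, 1, 0, 0) → π⊥ ≈ (+0.29289, +0.70711); max(|x|,|y|,|x±y|/√2) = 0.70711 ≤ 1.5 ⇒ ∈ W
candidate 2: n = (-1, 0, 0, 1) → π⊥ ≈ (-0.29289, +0.70711); max(|x|,|y|,|x±y|/√2) = 0.70711 ≤ 1.5 ⇒ ∈ W
candidate 3: n = (0, -1, -1, 0) → π⊥ ≈ (+0.70711, +0.29289); max(|x|,|y|,|x±y|/√2) = 0.70711 ≤ 1.5 ⇒ ∈ W
candidate 4: n = (1, 1, 1, 0) → π⊥ ≈ (+0.29289, -0.29289); max(|x|,|y|,|x±y|/√2) = 0.41421 ≤ 1.5 ⇒ ∈ W
candidate 5: n = (0, 2, -2, -2) → π⊥ ≈ (-2.82843, +2.00000); max(|x|,|y|,|x±y|/√2) = 3.41421 > 1.5 ⇒ ∉ W
candidate 6: n = (1, -1, 1, 0) → π⊥ ≈ (+1.70711, -1.70711); max(|x|,|y|,|x±y|/√2) = 2.41421 > 1.5 ⇒ ∉ W

1, 2, 3, 4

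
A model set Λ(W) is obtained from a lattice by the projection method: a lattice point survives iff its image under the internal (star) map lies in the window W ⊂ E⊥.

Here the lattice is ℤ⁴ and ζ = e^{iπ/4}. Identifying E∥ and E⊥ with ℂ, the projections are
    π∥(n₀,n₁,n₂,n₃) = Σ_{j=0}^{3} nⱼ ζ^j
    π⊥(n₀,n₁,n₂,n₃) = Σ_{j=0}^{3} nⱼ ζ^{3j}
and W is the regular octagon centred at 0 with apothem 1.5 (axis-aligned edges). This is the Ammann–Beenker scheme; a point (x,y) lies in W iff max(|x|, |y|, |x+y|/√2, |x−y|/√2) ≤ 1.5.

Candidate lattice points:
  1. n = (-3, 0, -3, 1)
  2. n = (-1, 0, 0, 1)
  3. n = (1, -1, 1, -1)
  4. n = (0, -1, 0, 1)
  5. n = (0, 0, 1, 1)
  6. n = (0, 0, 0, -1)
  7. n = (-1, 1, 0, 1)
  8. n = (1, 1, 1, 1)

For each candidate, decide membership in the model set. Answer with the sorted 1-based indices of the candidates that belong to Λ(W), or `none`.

2, 4, 5, 6, 8

With ζ = e^{iπ/4} the internal vectors are ζ^0,ζ^3,ζ^6,ζ^9.
candidate 1: n = (-3, 0, -3, 1) → π⊥ ≈ (-2.292893, +3.707107); max(|x|,|y|,|x±y|/√2) = 4.242641 > 1.5 ⇒ ∉ W
candidate 2: n = (-1, 0, 0, 1) → π⊥ ≈ (-0.292893, +0.707107); max(|x|,|y|,|x±y|/√2) = 0.707107 ≤ 1.5 ⇒ ∈ W
candidate 3: n = (1, -1, 1, -1) → π⊥ ≈ (+1.000000, -2.414214); max(|x|,|y|,|x±y|/√2) = 2.414214 > 1.5 ⇒ ∉ W
candidate 4: n = (0, -1, 0, 1) → π⊥ ≈ (+1.414214, +0.000000); max(|x|,|y|,|x±y|/√2) = 1.414214 ≤ 1.5 ⇒ ∈ W
candidate 5: n = (0, 0, 1, 1) → π⊥ ≈ (+0.707107, -0.292893); max(|x|,|y|,|x±y|/√2) = 0.707107 ≤ 1.5 ⇒ ∈ W
candidate 6: n = (0, 0, 0, -1) → π⊥ ≈ (-0.707107, -0.707107); max(|x|,|y|,|x±y|/√2) = 1.000000 ≤ 1.5 ⇒ ∈ W
candidate 7: n = (-1, 1, 0, 1) → π⊥ ≈ (-1.000000, +1.414214); max(|x|,|y|,|x±y|/√2) = 1.707107 > 1.5 ⇒ ∉ W
candidate 8: n = (1, 1, 1, 1) → π⊥ ≈ (+1.000000, +0.414214); max(|x|,|y|,|x±y|/√2) = 1.000000 ≤ 1.5 ⇒ ∈ W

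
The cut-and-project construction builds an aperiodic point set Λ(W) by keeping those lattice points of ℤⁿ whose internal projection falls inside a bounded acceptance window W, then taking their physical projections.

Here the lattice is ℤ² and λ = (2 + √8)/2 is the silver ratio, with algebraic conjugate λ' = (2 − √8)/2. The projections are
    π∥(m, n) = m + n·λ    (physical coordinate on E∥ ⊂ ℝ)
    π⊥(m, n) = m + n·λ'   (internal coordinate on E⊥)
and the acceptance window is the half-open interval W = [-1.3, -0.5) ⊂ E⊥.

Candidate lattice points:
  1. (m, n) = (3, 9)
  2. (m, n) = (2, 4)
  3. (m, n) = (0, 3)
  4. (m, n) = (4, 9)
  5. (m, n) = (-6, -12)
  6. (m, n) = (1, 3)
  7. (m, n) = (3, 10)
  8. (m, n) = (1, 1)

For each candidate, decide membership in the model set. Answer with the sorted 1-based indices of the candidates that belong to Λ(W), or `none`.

1, 3, 5, 7

Numerically λ ≈ 2.414214 and λ' = −1/λ ≈ -0.414214.
candidate 1: (m,n)=(3,9) → π∥ = 3+9·λ ≈ 24.727922, π⊥ = 3+9·λ' ≈ -0.727922 ∈ [-1.3, -0.5) ⇒ IN Λ
candidate 2: (m,n)=(2,4) → π∥ = 2+4·λ ≈ 11.656854, π⊥ = 2+4·λ' ≈ 0.343146 ∉ [-1.3, -0.5) ⇒ out
candidate 3: (m,n)=(0,3) → π∥ = 0+3·λ ≈ 7.242641, π⊥ = 0+3·λ' ≈ -1.242641 ∈ [-1.3, -0.5) ⇒ IN Λ
candidate 4: (m,n)=(4,9) → π∥ = 4+9·λ ≈ 25.727922, π⊥ = 4+9·λ' ≈ 0.272078 ∉ [-1.3, -0.5) ⇒ out
candidate 5: (m,n)=(-6,-12) → π∥ = -6-12·λ ≈ -34.970563, π⊥ = -6-12·λ' ≈ -1.029437 ∈ [-1.3, -0.5) ⇒ IN Λ
candidate 6: (m,n)=(1,3) → π∥ = 1+3·λ ≈ 8.242641, π⊥ = 1+3·λ' ≈ -0.242641 ∉ [-1.3, -0.5) ⇒ out
candidate 7: (m,n)=(3,10) → π∥ = 3+10·λ ≈ 27.142136, π⊥ = 3+10·λ' ≈ -1.142136 ∈ [-1.3, -0.5) ⇒ IN Λ
candidate 8: (m,n)=(1,1) → π∥ = 1+1·λ ≈ 3.414214, π⊥ = 1+1·λ' ≈ 0.585786 ∉ [-1.3, -0.5) ⇒ out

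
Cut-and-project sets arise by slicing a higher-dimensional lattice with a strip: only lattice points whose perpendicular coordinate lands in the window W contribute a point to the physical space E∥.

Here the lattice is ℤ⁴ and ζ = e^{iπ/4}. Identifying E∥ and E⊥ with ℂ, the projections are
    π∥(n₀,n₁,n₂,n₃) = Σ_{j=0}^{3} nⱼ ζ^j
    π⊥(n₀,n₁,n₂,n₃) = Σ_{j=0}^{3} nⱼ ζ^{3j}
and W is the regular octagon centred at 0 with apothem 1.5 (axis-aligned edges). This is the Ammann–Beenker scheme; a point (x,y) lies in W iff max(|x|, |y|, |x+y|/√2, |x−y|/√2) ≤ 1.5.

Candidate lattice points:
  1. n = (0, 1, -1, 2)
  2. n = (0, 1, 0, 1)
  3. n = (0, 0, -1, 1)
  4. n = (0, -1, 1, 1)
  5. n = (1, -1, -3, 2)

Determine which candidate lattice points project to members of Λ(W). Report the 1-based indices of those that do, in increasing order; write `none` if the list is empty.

2

Internal map: ζ^{3j} for j=0..3 gives (1,0), (−√2/2,√2/2), (0,−1), (√2/2,√2/2).
candidate 1: n = (0, 1, -1, 2) → π⊥ ≈ (+0.70711, +3.12132); max(|x|,|y|,|x±y|/√2) = 3.12132 > 1.5 ⇒ ∉ W
candidate 2: n = (0, 1, 0, 1) → π⊥ ≈ (+0.00000, +1.41421); max(|x|,|y|,|x±y|/√2) = 1.41421 ≤ 1.5 ⇒ ∈ W
candidate 3: n = (0, 0, -1, 1) → π⊥ ≈ (+0.70711, +1.70711); max(|x|,|y|,|x±y|/√2) = 1.70711 > 1.5 ⇒ ∉ W
candidate 4: n = (0, -1, 1, 1) → π⊥ ≈ (+1.41421, -1.00000); max(|x|,|y|,|x±y|/√2) = 1.70711 > 1.5 ⇒ ∉ W
candidate 5: n = (1, -1, -3, 2) → π⊥ ≈ (+3.12132, +3.70711); max(|x|,|y|,|x±y|/√2) = 4.82843 > 1.5 ⇒ ∉ W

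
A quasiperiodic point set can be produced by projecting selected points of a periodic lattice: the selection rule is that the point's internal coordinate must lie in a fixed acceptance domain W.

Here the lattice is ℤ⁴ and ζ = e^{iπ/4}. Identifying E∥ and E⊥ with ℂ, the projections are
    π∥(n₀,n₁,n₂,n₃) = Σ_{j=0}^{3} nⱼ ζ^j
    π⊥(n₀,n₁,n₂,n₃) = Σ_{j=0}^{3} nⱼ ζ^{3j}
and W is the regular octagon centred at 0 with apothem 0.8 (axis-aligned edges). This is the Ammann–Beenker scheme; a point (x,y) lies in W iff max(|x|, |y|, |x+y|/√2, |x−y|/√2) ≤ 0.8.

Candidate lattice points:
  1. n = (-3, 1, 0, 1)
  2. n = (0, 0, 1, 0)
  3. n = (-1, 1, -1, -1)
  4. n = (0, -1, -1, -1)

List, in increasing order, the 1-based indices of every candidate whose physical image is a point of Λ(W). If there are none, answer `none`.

π⊥(n) = n₀ + n₁ζ³ + n₂ζ⁶ + n₃ζ⁹ where ζ = e^{iπ/4}.
candidate 1: n = (-3, 1, 0, 1) → π⊥ ≈ (-3.00000, +1.41421); max(|x|,|y|,|x±y|/√2) = 3.12132 > 0.8 ⇒ ∉ W
candidate 2: n = (0, 0, 1, 0) → π⊥ ≈ (+0.00000, -1.00000); max(|x|,|y|,|x±y|/√2) = 1.00000 > 0.8 ⇒ ∉ W
candidate 3: n = (-1, 1, -1, -1) → π⊥ ≈ (-2.41421, +1.00000); max(|x|,|y|,|x±y|/√2) = 2.41421 > 0.8 ⇒ ∉ W
candidate 4: n = (0, -1, -1, -1) → π⊥ ≈ (+0.00000, -0.41421); max(|x|,|y|,|x±y|/√2) = 0.41421 ≤ 0.8 ⇒ ∈ W

4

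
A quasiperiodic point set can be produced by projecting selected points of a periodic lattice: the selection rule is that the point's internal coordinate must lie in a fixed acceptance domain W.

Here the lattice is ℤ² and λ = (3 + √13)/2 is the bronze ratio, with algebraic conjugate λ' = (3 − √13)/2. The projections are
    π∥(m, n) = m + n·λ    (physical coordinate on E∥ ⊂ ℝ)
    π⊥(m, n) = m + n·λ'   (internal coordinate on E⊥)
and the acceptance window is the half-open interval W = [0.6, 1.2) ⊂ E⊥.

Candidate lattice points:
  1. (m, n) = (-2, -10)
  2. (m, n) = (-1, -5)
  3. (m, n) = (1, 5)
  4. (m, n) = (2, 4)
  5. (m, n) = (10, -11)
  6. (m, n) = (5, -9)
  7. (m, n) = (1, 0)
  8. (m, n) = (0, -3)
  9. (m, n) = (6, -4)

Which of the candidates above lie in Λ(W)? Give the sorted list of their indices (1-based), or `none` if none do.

Numerically λ ≈ 3.302776 and λ' = −1/λ ≈ -0.302776.
#1 (-2,-10): internal coord -2 + (-10)·λ' = +1.027756; +1.027756 ∈ [0.6, 1.2) → IN Λ
#2 (-1,-5): internal coord -1 + (-5)·λ' = +0.513878; +0.513878 ∉ [0.6, 1.2) → out
#3 (1,5): internal coord 1 + (5)·λ' = -0.513878; -0.513878 ∉ [0.6, 1.2) → out
#4 (2,4): internal coord 2 + (4)·λ' = +0.788897; +0.788897 ∈ [0.6, 1.2) → IN Λ
#5 (10,-11): internal coord 10 + (-11)·λ' = +13.330532; +13.330532 ∉ [0.6, 1.2) → out
#6 (5,-9): internal coord 5 + (-9)·λ' = +7.724981; +7.724981 ∉ [0.6, 1.2) → out
#7 (1,0): internal coord 1 + (0)·λ' = +1.000000; +1.000000 ∈ [0.6, 1.2) → IN Λ
#8 (0,-3): internal coord 0 + (-3)·λ' = +0.908327; +0.908327 ∈ [0.6, 1.2) → IN Λ
#9 (6,-4): internal coord 6 + (-4)·λ' = +7.211103; +7.211103 ∉ [0.6, 1.2) → out

1, 4, 7, 8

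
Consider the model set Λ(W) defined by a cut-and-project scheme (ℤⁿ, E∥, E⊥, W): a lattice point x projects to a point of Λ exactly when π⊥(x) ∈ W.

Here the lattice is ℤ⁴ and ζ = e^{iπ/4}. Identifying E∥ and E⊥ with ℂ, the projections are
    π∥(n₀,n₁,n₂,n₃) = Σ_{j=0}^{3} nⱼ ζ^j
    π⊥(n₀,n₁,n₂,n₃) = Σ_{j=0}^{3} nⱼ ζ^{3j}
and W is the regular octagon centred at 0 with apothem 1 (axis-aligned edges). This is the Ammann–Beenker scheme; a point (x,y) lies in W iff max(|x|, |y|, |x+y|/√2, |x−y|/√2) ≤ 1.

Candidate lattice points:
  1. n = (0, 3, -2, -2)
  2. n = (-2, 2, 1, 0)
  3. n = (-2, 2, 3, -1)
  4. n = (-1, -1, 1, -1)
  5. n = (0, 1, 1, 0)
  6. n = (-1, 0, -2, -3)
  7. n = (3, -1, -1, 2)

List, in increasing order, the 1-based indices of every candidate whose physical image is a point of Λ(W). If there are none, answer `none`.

5

Internal map: ζ^{3j} for j=0..3 gives (1,0), (−√2/2,√2/2), (0,−1), (√2/2,√2/2).
#1 (0, 3, -2, -2): internal (-3.5355, 2.7071); octagon support 4.4142 vs apothem 1 → ∉ W
#2 (-2, 2, 1, 0): internal (-3.4142, 0.4142); octagon support 3.4142 vs apothem 1 → ∉ W
#3 (-2, 2, 3, -1): internal (-4.1213, -2.2929); octagon support 4.5355 vs apothem 1 → ∉ W
#4 (-1, -1, 1, -1): internal (-1.0000, -2.4142); octagon support 2.4142 vs apothem 1 → ∉ W
#5 (0, 1, 1, 0): internal (-0.7071, -0.2929); octagon support 0.7071 vs apothem 1 → ∈ W
#6 (-1, 0, -2, -3): internal (-3.1213, -0.1213); octagon support 3.1213 vs apothem 1 → ∉ W
#7 (3, -1, -1, 2): internal (5.1213, 1.7071); octagon support 5.1213 vs apothem 1 → ∉ W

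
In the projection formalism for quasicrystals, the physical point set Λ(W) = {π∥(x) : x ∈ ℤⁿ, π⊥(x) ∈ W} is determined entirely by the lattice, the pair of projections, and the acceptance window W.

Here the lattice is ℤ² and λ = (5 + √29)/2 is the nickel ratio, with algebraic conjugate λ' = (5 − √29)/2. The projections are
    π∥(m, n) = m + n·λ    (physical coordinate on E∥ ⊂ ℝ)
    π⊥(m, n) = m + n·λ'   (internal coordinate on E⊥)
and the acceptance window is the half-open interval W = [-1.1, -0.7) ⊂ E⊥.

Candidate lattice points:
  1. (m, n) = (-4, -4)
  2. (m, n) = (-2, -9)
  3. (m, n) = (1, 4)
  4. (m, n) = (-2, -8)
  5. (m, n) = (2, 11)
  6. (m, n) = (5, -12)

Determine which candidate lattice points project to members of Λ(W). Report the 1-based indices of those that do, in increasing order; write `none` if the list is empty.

Numerically λ ≈ 5.192582 and λ' = −1/λ ≈ -0.192582.
[1] lift (-4,-4): star map gives -3.229670; window check -1.1 ≤ -3.229670 < -0.7 is false → out
[2] lift (-2,-9): star map gives -0.266758; window check -1.1 ≤ -0.266758 < -0.7 is false → out
[3] lift (1,4): star map gives 0.229670; window check -1.1 ≤ 0.229670 < -0.7 is false → out
[4] lift (-2,-8): star map gives -0.459341; window check -1.1 ≤ -0.459341 < -0.7 is false → out
[5] lift (2,11): star map gives -0.118406; window check -1.1 ≤ -0.118406 < -0.7 is false → out
[6] lift (5,-12): star map gives 7.310989; window check -1.1 ≤ 7.310989 < -0.7 is false → out

none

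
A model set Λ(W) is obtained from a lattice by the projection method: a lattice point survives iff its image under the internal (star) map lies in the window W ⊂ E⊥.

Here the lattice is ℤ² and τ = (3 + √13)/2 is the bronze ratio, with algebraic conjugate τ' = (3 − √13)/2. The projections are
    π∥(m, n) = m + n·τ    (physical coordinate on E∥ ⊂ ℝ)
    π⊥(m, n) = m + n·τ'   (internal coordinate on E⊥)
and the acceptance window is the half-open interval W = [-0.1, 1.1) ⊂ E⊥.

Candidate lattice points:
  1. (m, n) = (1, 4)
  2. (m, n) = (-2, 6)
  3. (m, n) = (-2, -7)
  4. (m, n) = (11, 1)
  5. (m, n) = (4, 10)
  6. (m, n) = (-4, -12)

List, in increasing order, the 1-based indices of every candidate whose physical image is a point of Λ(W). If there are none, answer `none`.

τ' = (3−√13)/2 ≈ -0.302776.
candidate 1: (m,n)=(1,4) → π∥ = 1+4·τ ≈ 14.211103, π⊥ = 1+4·τ' ≈ -0.211103 ∉ [-0.1, 1.1) ⇒ out
candidate 2: (m,n)=(-2,6) → π∥ = -2+6·τ ≈ 17.816654, π⊥ = -2+6·τ' ≈ -3.816654 ∉ [-0.1, 1.1) ⇒ out
candidate 3: (m,n)=(-2,-7) → π∥ = -2-7·τ ≈ -25.119429, π⊥ = -2-7·τ' ≈ 0.119429 ∈ [-0.1, 1.1) ⇒ IN Λ
candidate 4: (m,n)=(11,1) → π∥ = 11+1·τ ≈ 14.302776, π⊥ = 11+1·τ' ≈ 10.697224 ∉ [-0.1, 1.1) ⇒ out
candidate 5: (m,n)=(4,10) → π∥ = 4+10·τ ≈ 37.027756, π⊥ = 4+10·τ' ≈ 0.972244 ∈ [-0.1, 1.1) ⇒ IN Λ
candidate 6: (m,n)=(-4,-12) → π∥ = -4-12·τ ≈ -43.633308, π⊥ = -4-12·τ' ≈ -0.366692 ∉ [-0.1, 1.1) ⇒ out

3, 5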